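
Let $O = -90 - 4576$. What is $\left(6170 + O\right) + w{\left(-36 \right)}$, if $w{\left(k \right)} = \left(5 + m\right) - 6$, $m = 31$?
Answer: $1534$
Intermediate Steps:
$O = -4666$ ($O = -90 - 4576 = -4666$)
$w{\left(k \right)} = 30$ ($w{\left(k \right)} = \left(5 + 31\right) - 6 = 36 - 6 = 30$)
$\left(6170 + O\right) + w{\left(-36 \right)} = \left(6170 - 4666\right) + 30 = 1504 + 30 = 1534$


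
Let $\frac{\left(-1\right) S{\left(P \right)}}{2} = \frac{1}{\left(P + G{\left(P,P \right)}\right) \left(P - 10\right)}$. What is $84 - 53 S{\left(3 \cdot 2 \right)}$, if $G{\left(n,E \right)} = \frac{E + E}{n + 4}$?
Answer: $\frac{5783}{72} \approx 80.319$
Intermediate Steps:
$G{\left(n,E \right)} = \frac{2 E}{4 + n}$
$S{\left(P \right)} = - \frac{2}{\left(-10 + P\right) \left(P + \frac{2 P}{4 + P}\right)}$ ($S{\left(P \right)} = - \frac{2}{\left(P + \frac{2 P}{4 + P}\right) \left(P - 10\right)} = - \frac{2}{\left(P + \frac{2 P}{4 + P}\right) \left(-10 + P\right)} = - \frac{2}{\left(-10 + P\right) \left(P + \frac{2 P}{4 + P}\right)}$)
$84 - 53 S{\left(3 \cdot 2 \right)} = 84 - 53 \frac{2 \left(-4 - 3 \cdot 2\right)}{3 \cdot 2 \left(-60 + \left(3 \cdot 2\right)^{2} - 4 \cdot 3 \cdot 2\right)} = 84 - 53 \frac{2 \left(-4 - 6\right)}{6 \left(-60 + 6^{2} - 24\right)} = 84 - 53 \cdot 2 \cdot \frac{1}{6} \frac{1}{-60 + 36 - 24} \left(-4 - 6\right) = 84 - 53 \cdot 2 \cdot \frac{1}{6} \frac{1}{-48} \left(-10\right) = 84 - 53 \cdot 2 \cdot \frac{1}{6} \left(- \frac{1}{48}\right) \left(-10\right) = 84 - \frac{265}{72} = \frac{5783}{72}$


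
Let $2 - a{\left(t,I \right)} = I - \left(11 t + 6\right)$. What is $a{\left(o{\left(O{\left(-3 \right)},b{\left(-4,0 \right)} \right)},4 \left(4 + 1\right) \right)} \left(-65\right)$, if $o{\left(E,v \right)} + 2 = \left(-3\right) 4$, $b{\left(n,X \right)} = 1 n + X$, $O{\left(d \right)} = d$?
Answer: $10790$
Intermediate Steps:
$b{\left(n,X \right)} = X + n$ ($b{\left(n,X \right)} = n + X = X + n$)
$o{\left(E,v \right)} = -14$ ($o{\left(E,v \right)} = -2 - 12 = -14$)
$a{\left(t,I \right)} = 8 - I + 11 t$ ($a{\left(t,I \right)} = 2 - \left(I - \left(11 t + 6\right)\right) = 2 - \left(I - \left(6 + 11 t\right)\right) = 2 - \left(-6 + I - 11 t\right) = 2 + \left(6 - I + 11 t\right) = 8 - I + 11 t$)
$a{\left(o{\left(O{\left(-3 \right)},b{\left(-4,0 \right)} \right)},4 \left(4 + 1\right) \right)} \left(-65\right) = \left(8 - 4 \left(4 + 1\right) + 11 \left(-14\right)\right) \left(-65\right) = \left(8 - 4 \cdot 5 - 154\right) \left(-65\right) = \left(8 - 20 - 154\right) \left(-65\right) = \left(-166\right) \left(-65\right) = 10790$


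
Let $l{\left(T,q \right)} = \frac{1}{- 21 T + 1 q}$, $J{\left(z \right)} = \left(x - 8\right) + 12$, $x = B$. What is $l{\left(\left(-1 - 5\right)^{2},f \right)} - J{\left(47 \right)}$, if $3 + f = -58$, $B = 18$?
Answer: $- \frac{17975}{817} \approx -22.001$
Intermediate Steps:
$f = -61$ ($f = -3 - 58 = -61$)
$x = 18$
$J{\left(z \right)} = 22$ ($J{\left(z \right)} = \left(18 - 8\right) + 12 = 10 + 12 = 22$)
$l{\left(T,q \right)} = \frac{1}{q - 21 T}$ ($l{\left(T,q \right)} = \frac{1}{- 21 T + q} = \frac{1}{q - 21 T}$)
$l{\left(\left(-1 - 5\right)^{2},f \right)} - J{\left(47 \right)} = \frac{1}{-61 - 21 \left(-1 - 5\right)^{2}} - 22 = \frac{1}{-61 - 21 \left(-6\right)^{2}} - 22 = \frac{1}{-61 - 756} - 22 = \frac{1}{-817} - 22 = - \frac{1}{817} - 22 = - \frac{17975}{817}$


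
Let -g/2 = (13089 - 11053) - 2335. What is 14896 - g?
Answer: 14298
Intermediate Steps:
g = 598 (g = -2*((13089 - 11053) - 2335) = -2*(2036 - 2335) = -2*(-299) = 598)
14896 - g = 14896 - 1*598 = 14896 - 598 = 14298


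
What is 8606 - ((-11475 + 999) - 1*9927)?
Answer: 29009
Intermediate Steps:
8606 - ((-11475 + 999) - 1*9927) = 8606 - (-10476 - 9927) = 8606 - 1*(-20403) = 8606 + 20403 = 29009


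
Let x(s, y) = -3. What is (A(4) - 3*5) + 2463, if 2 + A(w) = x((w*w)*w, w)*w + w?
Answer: 2438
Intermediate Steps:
A(w) = -2 - 2*w (A(w) = -2 + (-3*w + w) = -2 - 2*w)
(A(4) - 3*5) + 2463 = ((-2 - 2*4) - 3*5) + 2463 = ((-2 - 8) - 1*15) + 2463 = (-10 - 15) + 2463 = -25 + 2463 = 2438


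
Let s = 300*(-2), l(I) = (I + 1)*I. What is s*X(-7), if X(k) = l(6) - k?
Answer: -29400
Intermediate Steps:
l(I) = I*(1 + I) (l(I) = (1 + I)*I = I*(1 + I))
X(k) = 42 - k (X(k) = 6*(1 + 6) - k = 6*7 - k = 42 - k)
s = -600
s*X(-7) = -600*(42 - 1*(-7)) = -600*(42 + 7) = -600*49 = -29400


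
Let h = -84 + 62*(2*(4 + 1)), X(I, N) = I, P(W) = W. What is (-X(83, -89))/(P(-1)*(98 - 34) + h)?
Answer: -83/472 ≈ -0.17585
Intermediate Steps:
h = 536 (h = -84 + 62*(2*5) = -84 + 62*10 = -84 + 620 = 536)
(-X(83, -89))/(P(-1)*(98 - 34) + h) = (-1*83)/(-(98 - 34) + 536) = -83/(-1*64 + 536) = -83/(-64 + 536) = -83/472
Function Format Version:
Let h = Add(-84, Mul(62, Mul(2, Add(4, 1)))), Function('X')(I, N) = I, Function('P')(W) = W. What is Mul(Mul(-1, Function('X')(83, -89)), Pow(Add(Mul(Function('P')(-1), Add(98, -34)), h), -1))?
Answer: Rational(-83, 472) ≈ -0.17585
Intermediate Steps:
h = 536 (h = Add(-84, Mul(62, Mul(2, 5))) = Add(-84, Mul(62, 10)) = Add(-84, 620) = 536)
Mul(Mul(-1, Function('X')(83, -89)), Pow(Add(Mul(Function('P')(-1), Add(98, -34)), h), -1)) = Mul(Mul(-1, 83), Pow(Add(Mul(-1, Add(98, -34)), 536), -1)) = Mul(-83, Pow(Add(Mul(-1, 64), 536), -1)) = Mul(-83, Pow(Add(-64, 536), -1)) = Mul(-83, Pow(472, -1)) = Mul(-83, Rational(1, 472)) = Rational(-83, 472)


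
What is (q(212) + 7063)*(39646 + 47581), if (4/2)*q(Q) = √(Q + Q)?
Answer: 616084301 + 87227*√106 ≈ 6.1698e+8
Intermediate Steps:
q(Q) = √2*√Q/2 (q(Q) = √(Q + Q)/2 = √(2*Q)/2 = (√2*√Q)/2 = √2*√Q/2)
(q(212) + 7063)*(39646 + 47581) = (√2*√212/2 + 7063)*(39646 + 47581) = (√2*(2*√53)/2 + 7063)*87227 = (√106 + 7063)*87227 = (7063 + √106)*87227 = 616084301 + 87227*√106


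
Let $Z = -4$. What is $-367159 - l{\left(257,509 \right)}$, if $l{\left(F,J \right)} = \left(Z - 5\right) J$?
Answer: $-362578$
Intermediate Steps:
$l{\left(F,J \right)} = - 9 J$ ($l{\left(F,J \right)} = \left(-4 - 5\right) J = - 9 J$)
$-367159 - l{\left(257,509 \right)} = -367159 - \left(-9\right) 509 = -367159 - -4581 = -367159 + 4581 = -362578$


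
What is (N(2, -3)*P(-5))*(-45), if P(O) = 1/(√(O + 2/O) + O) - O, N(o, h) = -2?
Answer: 33075/76 - 135*I*√15/76 ≈ 435.2 - 6.8796*I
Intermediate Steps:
P(O) = 1/(O + √(O + 2/O)) - O
(N(2, -3)*P(-5))*(-45) = -2*(1 - 1*(-5)² - 1*(-5)*√(-5 + 2/(-5)))/(-5 + √(-5 + 2/(-5)))*(-45) = -2*(1 - 1*25 - 1*(-5)*√(-5 + 2*(-⅕)))/(-5 + √(-5 + 2*(-⅕)))*(-45) = -2*(1 - 25 - 1*(-5)*√(-5 - ⅖))/(-5 + √(-5 - ⅖))*(-45) = -2*(1 - 25 - 1*(-5)*√(-27/5))/(-5 + √(-27/5))*(-45) = -2*(1 - 25 - 1*(-5)*3*I*√15/5)/(-5 + 3*I*√15/5)*(-45) = -2*(1 - 25 + 3*I*√15)/(-5 + 3*I*√15/5)*(-45) = -2*(-24 + 3*I*√15)/(-5 + 3*I*√15/5)*(-45) = 90*(-24 + 3*I*√15)/(-5 + 3*I*√15/5)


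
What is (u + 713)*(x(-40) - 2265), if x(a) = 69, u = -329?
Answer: -843264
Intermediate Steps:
(u + 713)*(x(-40) - 2265) = (-329 + 713)*(69 - 2265) = 384*(-2196) = -843264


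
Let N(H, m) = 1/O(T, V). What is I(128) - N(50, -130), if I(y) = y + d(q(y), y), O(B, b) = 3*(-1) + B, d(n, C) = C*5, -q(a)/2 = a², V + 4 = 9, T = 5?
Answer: 1535/2 ≈ 767.50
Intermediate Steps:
V = 5 (V = -4 + 9 = 5)
q(a) = -2*a²
d(n, C) = 5*C
O(B, b) = -3 + B
I(y) = 6*y (I(y) = y + 5*y = 6*y)
N(H, m) = ½ (N(H, m) = 1/(-3 + 5) = 1/2 = ½)
I(128) - N(50, -130) = 6*128 - 1*½ = 768 - ½ = 1535/2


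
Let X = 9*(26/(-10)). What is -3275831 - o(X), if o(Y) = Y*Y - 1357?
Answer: -81875539/25 ≈ -3.2750e+6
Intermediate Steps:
X = -117/5 (X = 9*(26*(-⅒)) = 9*(-13/5) = -117/5 ≈ -23.400)
o(Y) = -1357 + Y² (o(Y) = Y² - 1357 = -1357 + Y²)
-3275831 - o(X) = -3275831 - (-1357 + (-117/5)²) = -3275831 - (-1357 + 13689/25) = -3275831 - 1*(-20236/25) = -3275831 + 20236/25 = -81875539/25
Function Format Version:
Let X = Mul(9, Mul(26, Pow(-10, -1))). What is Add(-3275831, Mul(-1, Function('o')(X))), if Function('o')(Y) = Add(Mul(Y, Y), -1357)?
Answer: Rational(-81875539, 25) ≈ -3.2750e+6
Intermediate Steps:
X = Rational(-117, 5) (X = Mul(9, Mul(26, Rational(-1, 10))) = Mul(9, Rational(-13, 5)) = Rational(-117, 5) ≈ -23.400)
Function('o')(Y) = Add(-1357, Pow(Y, 2)) (Function('o')(Y) = Add(Pow(Y, 2), -1357) = Add(-1357, Pow(Y, 2)))
Add(-3275831, Mul(-1, Function('o')(X))) = Add(-3275831, Mul(-1, Add(-1357, Pow(Rational(-117, 5), 2)))) = Add(-3275831, Mul(-1, Add(-1357, Rational(13689, 25)))) = Add(-3275831, Mul(-1, Rational(-20236, 25))) = Add(-3275831, Rational(20236, 25)) = Rational(-81875539, 25)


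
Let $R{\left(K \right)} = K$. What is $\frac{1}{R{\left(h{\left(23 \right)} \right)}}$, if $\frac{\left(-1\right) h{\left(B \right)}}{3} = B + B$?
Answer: $- \frac{1}{138} \approx -0.0072464$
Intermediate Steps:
$h{\left(B \right)} = - 6 B$ ($h{\left(B \right)} = - 3 \left(B + B\right) = - 3 \cdot 2 B = - 6 B$)
$\frac{1}{R{\left(h{\left(23 \right)} \right)}} = \frac{1}{\left(-6\right) 23} = \frac{1}{-138} = - \frac{1}{138}$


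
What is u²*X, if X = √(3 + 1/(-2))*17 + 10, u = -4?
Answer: 160 + 136*√10 ≈ 590.07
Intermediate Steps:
X = 10 + 17*√10/2 (X = √(3 - ½)*17 + 10 = √(5/2)*17 + 10 = (√10/2)*17 + 10 = 17*√10/2 + 10 = 10 + 17*√10/2 ≈ 36.879)
u²*X = (-4)²*(10 + 17*√10/2) = 16*(10 + 17*√10/2) = 160 + 136*√10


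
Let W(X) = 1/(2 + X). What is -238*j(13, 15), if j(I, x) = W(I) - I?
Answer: 46172/15 ≈ 3078.1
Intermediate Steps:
j(I, x) = 1/(2 + I) - I
-238*j(13, 15) = -238*(1 - 1*13*(2 + 13))/(2 + 13) = -238*(1 - 1*13*15)/15 = -238*(1 - 195)/15 = -238*(-194)/15 = -238*(-194/15) = 46172/15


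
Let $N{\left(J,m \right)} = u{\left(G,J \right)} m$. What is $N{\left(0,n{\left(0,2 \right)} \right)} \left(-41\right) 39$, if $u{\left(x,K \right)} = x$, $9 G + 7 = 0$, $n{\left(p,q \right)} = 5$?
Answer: $\frac{18655}{3} \approx 6218.3$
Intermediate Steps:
$G = - \frac{7}{9}$ ($G = - \frac{7}{9} + \frac{1}{9} \cdot 0 = - \frac{7}{9} + 0 = - \frac{7}{9} \approx -0.77778$)
$N{\left(J,m \right)} = - \frac{7 m}{9}$
$N{\left(0,n{\left(0,2 \right)} \right)} \left(-41\right) 39 = \left(- \frac{7}{9}\right) 5 \left(-41\right) 39 = \left(- \frac{35}{9}\right) \left(-41\right) 39 = \frac{1435}{9} \cdot 39 = \frac{18655}{3}$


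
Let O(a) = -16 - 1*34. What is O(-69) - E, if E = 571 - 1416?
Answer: 795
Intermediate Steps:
O(a) = -50 (O(a) = -16 - 34 = -50)
E = -845
O(-69) - E = -50 - 1*(-845) = -50 + 845 = 795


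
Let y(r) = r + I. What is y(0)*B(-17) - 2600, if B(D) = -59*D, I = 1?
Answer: -1597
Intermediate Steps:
y(r) = 1 + r (y(r) = r + 1 = 1 + r)
y(0)*B(-17) - 2600 = (1 + 0)*(-59*(-17)) - 2600 = 1*1003 - 2600 = 1003 - 2600 = -1597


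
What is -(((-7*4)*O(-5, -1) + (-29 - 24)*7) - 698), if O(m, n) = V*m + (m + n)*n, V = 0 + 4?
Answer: 677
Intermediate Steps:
V = 4
O(m, n) = 4*m + n*(m + n) (O(m, n) = 4*m + (m + n)*n = 4*m + n*(m + n))
-(((-7*4)*O(-5, -1) + (-29 - 24)*7) - 698) = -(((-7*4)*((-1)² + 4*(-5) - 5*(-1)) + (-29 - 24)*7) - 698) = -((-28*(1 - 20 + 5) - 53*7) - 698) = -((-28*(-14) - 371) - 698) = -((392 - 371) - 698) = -(21 - 698) = -1*(-677) = 677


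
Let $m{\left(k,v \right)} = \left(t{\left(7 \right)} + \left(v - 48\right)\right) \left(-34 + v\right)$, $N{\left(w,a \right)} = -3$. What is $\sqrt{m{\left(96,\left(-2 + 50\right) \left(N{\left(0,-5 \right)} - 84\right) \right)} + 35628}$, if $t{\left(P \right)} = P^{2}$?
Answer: $\sqrt{17612378} \approx 4196.7$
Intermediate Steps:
$m{\left(k,v \right)} = \left(1 + v\right) \left(-34 + v\right)$ ($m{\left(k,v \right)} = \left(7^{2} + \left(v - 48\right)\right) \left(-34 + v\right) = \left(49 + \left(-48 + v\right)\right) \left(-34 + v\right) = \left(1 + v\right) \left(-34 + v\right)$)
$\sqrt{m{\left(96,\left(-2 + 50\right) \left(N{\left(0,-5 \right)} - 84\right) \right)} + 35628} = \sqrt{\left(-34 + \left(\left(-2 + 50\right) \left(-3 - 84\right)\right)^{2} - 33 \left(-2 + 50\right) \left(-3 - 84\right)\right) + 35628} = \sqrt{\left(-34 + \left(48 \left(-87\right)\right)^{2} - 33 \cdot 48 \left(-87\right)\right) + 35628} = \sqrt{\left(-34 + \left(-4176\right)^{2} - -137808\right) + 35628} = \sqrt{\left(-34 + 17438976 + 137808\right) + 35628} = \sqrt{17576750 + 35628} = \sqrt{17612378}$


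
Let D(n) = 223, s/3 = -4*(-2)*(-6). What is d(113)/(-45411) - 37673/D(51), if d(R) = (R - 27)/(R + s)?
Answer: -53033807515/313926243 ≈ -168.94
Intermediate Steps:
s = -144 (s = 3*(-4*(-2)*(-6)) = 3*(8*(-6)) = 3*(-48) = -144)
d(R) = (-27 + R)/(-144 + R) (d(R) = (R - 27)/(R - 144) = (-27 + R)/(-144 + R))
d(113)/(-45411) - 37673/D(51) = ((-27 + 113)/(-144 + 113))/(-45411) - 37673/223 = (86/(-31))*(-1/45411) - 37673*1/223 = -1/31*86*(-1/45411) - 37673/223 = -86/31*(-1/45411) - 37673/223 = 86/1407741 - 37673/223 = -53033807515/313926243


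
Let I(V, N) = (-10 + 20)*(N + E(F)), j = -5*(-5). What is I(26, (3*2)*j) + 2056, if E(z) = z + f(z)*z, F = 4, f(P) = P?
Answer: 3756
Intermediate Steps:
j = 25
E(z) = z + z**2 (E(z) = z + z*z = z + z**2)
I(V, N) = 200 + 10*N (I(V, N) = (-10 + 20)*(N + 4*(1 + 4)) = 10*(N + 4*5) = 10*(N + 20) = 10*(20 + N) = 200 + 10*N)
I(26, (3*2)*j) + 2056 = (200 + 10*((3*2)*25)) + 2056 = (200 + 10*(6*25)) + 2056 = (200 + 10*150) + 2056 = (200 + 1500) + 2056 = 1700 + 2056 = 3756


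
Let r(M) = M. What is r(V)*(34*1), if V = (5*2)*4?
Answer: 1360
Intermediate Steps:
V = 40 (V = 10*4 = 40)
r(V)*(34*1) = 40*(34*1) = 40*34 = 1360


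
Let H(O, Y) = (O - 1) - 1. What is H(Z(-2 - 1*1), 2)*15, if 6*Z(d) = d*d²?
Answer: -195/2 ≈ -97.500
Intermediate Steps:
Z(d) = d³/6 (Z(d) = (d*d²)/6 = d³/6)
H(O, Y) = -2 + O (H(O, Y) = (-1 + O) - 1 = -2 + O)
H(Z(-2 - 1*1), 2)*15 = (-2 + (-2 - 1*1)³/6)*15 = (-2 + (-2 - 1)³/6)*15 = (-2 + (⅙)*(-3)³)*15 = (-2 + (⅙)*(-27))*15 = (-2 - 9/2)*15 = -13/2*15 = -195/2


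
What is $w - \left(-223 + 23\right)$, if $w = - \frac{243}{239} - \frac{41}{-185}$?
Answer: $\frac{8807844}{44215} \approx 199.2$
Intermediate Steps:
$w = - \frac{35156}{44215}$ ($w = \left(-243\right) \frac{1}{239} - - \frac{41}{185} = - \frac{243}{239} + \frac{41}{185} = - \frac{35156}{44215} \approx -0.79511$)
$w - \left(-223 + 23\right) = - \frac{35156}{44215} - \left(-223 + 23\right) = - \frac{35156}{44215} - -200 = - \frac{35156}{44215} + 200 = \frac{8807844}{44215}$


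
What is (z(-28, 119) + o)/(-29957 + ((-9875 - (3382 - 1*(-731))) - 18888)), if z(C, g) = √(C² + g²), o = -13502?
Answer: 13502/62833 - 7*√305/62833 ≈ 0.21294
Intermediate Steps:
(z(-28, 119) + o)/(-29957 + ((-9875 - (3382 - 1*(-731))) - 18888)) = (√((-28)² + 119²) - 13502)/(-29957 + ((-9875 - (3382 - 1*(-731))) - 18888)) = (√(784 + 14161) - 13502)/(-29957 + ((-9875 - (3382 + 731)) - 18888)) = (√14945 - 13502)/(-29957 + ((-9875 - 1*4113) - 18888)) = (7*√305 - 13502)/(-29957 + ((-9875 - 4113) - 18888)) = (-13502 + 7*√305)/(-29957 + (-13988 - 18888)) = (-13502 + 7*√305)/(-29957 - 32876) = (-13502 + 7*√305)/(-62833) = (-13502 + 7*√305)*(-1/62833) = 13502/62833 - 7*√305/62833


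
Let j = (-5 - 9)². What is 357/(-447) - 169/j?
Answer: -48505/29204 ≈ -1.6609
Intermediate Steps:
j = 196 (j = (-14)² = 196)
357/(-447) - 169/j = 357/(-447) - 169/196 = 357*(-1/447) - 169*1/196 = -119/149 - 169/196 = -48505/29204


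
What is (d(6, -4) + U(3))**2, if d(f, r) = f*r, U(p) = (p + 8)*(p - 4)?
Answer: 1225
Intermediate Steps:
U(p) = (-4 + p)*(8 + p) (U(p) = (8 + p)*(-4 + p) = (-4 + p)*(8 + p))
(d(6, -4) + U(3))**2 = (6*(-4) + (-32 + 3**2 + 4*3))**2 = (-24 + (-32 + 9 + 12))**2 = (-24 - 11)**2 = (-35)**2 = 1225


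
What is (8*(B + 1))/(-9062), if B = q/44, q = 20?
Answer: -64/49841 ≈ -0.0012841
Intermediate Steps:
B = 5/11 (B = 20/44 = 20*(1/44) = 5/11 ≈ 0.45455)
(8*(B + 1))/(-9062) = (8*(5/11 + 1))/(-9062) = (8*(16/11))*(-1/9062) = (128/11)*(-1/9062) = -64/49841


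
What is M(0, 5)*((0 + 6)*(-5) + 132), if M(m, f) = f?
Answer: 510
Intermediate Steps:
M(0, 5)*((0 + 6)*(-5) + 132) = 5*((0 + 6)*(-5) + 132) = 5*(6*(-5) + 132) = 5*(-30 + 132) = 5*102 = 510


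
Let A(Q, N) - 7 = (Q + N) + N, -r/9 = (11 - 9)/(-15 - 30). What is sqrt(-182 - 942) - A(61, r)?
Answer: -344/5 + 2*I*sqrt(281) ≈ -68.8 + 33.526*I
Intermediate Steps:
r = 2/5 (r = -9*(11 - 9)/(-15 - 30) = -18/(-45) = -18*(-1)/45 = -9*(-2/45) = 2/5 ≈ 0.40000)
A(Q, N) = 7 + Q + 2*N (A(Q, N) = 7 + ((Q + N) + N) = 7 + ((N + Q) + N) = 7 + (Q + 2*N) = 7 + Q + 2*N)
sqrt(-182 - 942) - A(61, r) = sqrt(-182 - 942) - (7 + 61 + 2*(2/5)) = sqrt(-1124) - (7 + 61 + 4/5) = 2*I*sqrt(281) - 1*344/5 = 2*I*sqrt(281) - 344/5 = -344/5 + 2*I*sqrt(281)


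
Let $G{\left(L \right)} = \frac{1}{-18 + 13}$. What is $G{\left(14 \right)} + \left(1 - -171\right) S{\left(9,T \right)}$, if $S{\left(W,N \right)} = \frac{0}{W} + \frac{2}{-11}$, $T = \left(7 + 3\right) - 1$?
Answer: $- \frac{1731}{55} \approx -31.473$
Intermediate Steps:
$G{\left(L \right)} = - \frac{1}{5}$ ($G{\left(L \right)} = \frac{1}{-5} = - \frac{1}{5}$)
$T = 9$ ($T = 10 - 1 = 9$)
$S{\left(W,N \right)} = - \frac{2}{11}$ ($S{\left(W,N \right)} = 0 + 2 \left(- \frac{1}{11}\right) = 0 - \frac{2}{11} = - \frac{2}{11}$)
$G{\left(14 \right)} + \left(1 - -171\right) S{\left(9,T \right)} = - \frac{1}{5} + \left(1 - -171\right) \left(- \frac{2}{11}\right) = - \frac{1}{5} + \left(1 + 171\right) \left(- \frac{2}{11}\right) = - \frac{1}{5} + 172 \left(- \frac{2}{11}\right) = - \frac{1}{5} - \frac{344}{11} = - \frac{1731}{55}$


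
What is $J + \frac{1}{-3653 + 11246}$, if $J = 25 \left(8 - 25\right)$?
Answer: $- \frac{3227024}{7593} \approx -425.0$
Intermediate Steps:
$J = -425$ ($J = 25 \left(-17\right) = -425$)
$J + \frac{1}{-3653 + 11246} = -425 + \frac{1}{-3653 + 11246} = -425 + \frac{1}{7593} = - \frac{3227024}{7593}$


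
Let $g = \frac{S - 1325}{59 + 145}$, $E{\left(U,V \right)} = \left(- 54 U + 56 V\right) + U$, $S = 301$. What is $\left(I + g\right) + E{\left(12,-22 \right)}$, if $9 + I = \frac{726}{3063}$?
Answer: $- \frac{97986301}{52071} \approx -1881.8$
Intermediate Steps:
$E{\left(U,V \right)} = - 53 U + 56 V$
$g = - \frac{256}{51}$ ($g = \frac{301 - 1325}{59 + 145} = - \frac{1024}{204} = \left(-1024\right) \frac{1}{204} = - \frac{256}{51} \approx -5.0196$)
$I = - \frac{8947}{1021}$ ($I = -9 + \frac{726}{3063} = -9 + 726 \cdot \frac{1}{3063} = -9 + \frac{242}{1021} = - \frac{8947}{1021} \approx -8.763$)
$\left(I + g\right) + E{\left(12,-22 \right)} = \left(- \frac{8947}{1021} - \frac{256}{51}\right) + \left(\left(-53\right) 12 + 56 \left(-22\right)\right) = - \frac{717673}{52071} - 1868 = - \frac{97986301}{52071}$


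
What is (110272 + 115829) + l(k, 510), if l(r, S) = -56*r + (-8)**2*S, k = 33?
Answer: 256893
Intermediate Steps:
l(r, S) = -56*r + 64*S
(110272 + 115829) + l(k, 510) = (110272 + 115829) + (-56*33 + 64*510) = 226101 + (-1848 + 32640) = 226101 + 30792 = 256893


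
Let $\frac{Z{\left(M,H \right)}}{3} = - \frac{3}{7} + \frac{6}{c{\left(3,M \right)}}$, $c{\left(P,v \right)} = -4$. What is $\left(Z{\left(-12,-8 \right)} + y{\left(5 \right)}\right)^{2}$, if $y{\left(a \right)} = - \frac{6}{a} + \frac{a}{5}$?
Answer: $\frac{175561}{4900} \approx 35.829$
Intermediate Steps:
$y{\left(a \right)} = - \frac{6}{a} + \frac{a}{5}$ ($y{\left(a \right)} = - \frac{6}{a} + a \frac{1}{5} = - \frac{6}{a} + \frac{a}{5}$)
$Z{\left(M,H \right)} = - \frac{81}{14}$ ($Z{\left(M,H \right)} = 3 \left(- \frac{3}{7} + \frac{6}{-4}\right) = 3 \left(\left(-3\right) \frac{1}{7} + 6 \left(- \frac{1}{4}\right)\right) = 3 \left(- \frac{3}{7} - \frac{3}{2}\right) = 3 \left(- \frac{27}{14}\right) = - \frac{81}{14}$)
$\left(Z{\left(-12,-8 \right)} + y{\left(5 \right)}\right)^{2} = \left(- \frac{81}{14} + \left(- \frac{6}{5} + \frac{1}{5} \cdot 5\right)\right)^{2} = \left(- \frac{81}{14} + \left(\left(-6\right) \frac{1}{5} + 1\right)\right)^{2} = \left(- \frac{81}{14} + \left(- \frac{6}{5} + 1\right)\right)^{2} = \left(- \frac{81}{14} - \frac{1}{5}\right)^{2} = \left(- \frac{419}{70}\right)^{2} = \frac{175561}{4900}$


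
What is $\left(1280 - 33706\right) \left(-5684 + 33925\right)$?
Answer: $-915742666$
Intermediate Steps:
$\left(1280 - 33706\right) \left(-5684 + 33925\right) = \left(-32426\right) 28241 = -915742666$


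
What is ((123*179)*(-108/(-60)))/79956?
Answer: 22017/44420 ≈ 0.49566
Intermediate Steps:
((123*179)*(-108/(-60)))/79956 = (22017*(-108*(-1/60)))*(1/79956) = (22017*(9/5))*(1/79956) = (198153/5)*(1/79956) = 22017/44420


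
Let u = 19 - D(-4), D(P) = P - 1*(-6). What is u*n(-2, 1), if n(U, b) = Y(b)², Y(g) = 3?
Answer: 153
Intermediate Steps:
D(P) = 6 + P (D(P) = P + 6 = 6 + P)
n(U, b) = 9 (n(U, b) = 3² = 9)
u = 17 (u = 19 - (6 - 4) = 19 - 1*2 = 19 - 2 = 17)
u*n(-2, 1) = 17*9 = 153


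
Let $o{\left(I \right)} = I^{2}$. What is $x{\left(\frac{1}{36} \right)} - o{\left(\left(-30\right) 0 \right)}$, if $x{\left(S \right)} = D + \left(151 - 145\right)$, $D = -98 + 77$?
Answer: $-15$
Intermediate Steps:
$D = -21$
$x{\left(S \right)} = -15$ ($x{\left(S \right)} = -21 + \left(151 - 145\right) = -21 + 6 = -15$)
$x{\left(\frac{1}{36} \right)} - o{\left(\left(-30\right) 0 \right)} = -15 - \left(\left(-30\right) 0\right)^{2} = -15 - 0^{2} = -15 - 0 = -15 + 0 = -15$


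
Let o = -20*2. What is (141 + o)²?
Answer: 10201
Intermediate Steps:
o = -40
(141 + o)² = (141 - 40)² = 101² = 10201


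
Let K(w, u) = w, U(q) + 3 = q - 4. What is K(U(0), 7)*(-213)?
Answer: 1491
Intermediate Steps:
U(q) = -7 + q (U(q) = -3 + (q - 4) = -3 + (-4 + q) = -7 + q)
K(U(0), 7)*(-213) = (-7 + 0)*(-213) = -7*(-213) = 1491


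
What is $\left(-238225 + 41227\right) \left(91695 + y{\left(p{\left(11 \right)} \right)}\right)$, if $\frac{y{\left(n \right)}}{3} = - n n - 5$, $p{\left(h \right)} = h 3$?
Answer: $-17417184174$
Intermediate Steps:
$p{\left(h \right)} = 3 h$
$y{\left(n \right)} = -15 - 3 n^{2}$ ($y{\left(n \right)} = 3 \left(- n n - 5\right) = 3 \left(- n^{2} - 5\right) = 3 \left(-5 - n^{2}\right) = -15 - 3 n^{2}$)
$\left(-238225 + 41227\right) \left(91695 + y{\left(p{\left(11 \right)} \right)}\right) = \left(-238225 + 41227\right) \left(91695 - \left(15 + 3 \left(3 \cdot 11\right)^{2}\right)\right) = - 196998 \left(91695 - \left(15 + 3 \cdot 33^{2}\right)\right) = - 196998 \left(91695 - 3282\right) = \left(-196998\right) 88413 = -17417184174$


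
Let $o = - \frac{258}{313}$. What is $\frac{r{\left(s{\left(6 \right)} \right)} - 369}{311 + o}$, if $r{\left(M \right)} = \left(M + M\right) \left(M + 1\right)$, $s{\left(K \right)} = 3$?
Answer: $- \frac{21597}{19417} \approx -1.1123$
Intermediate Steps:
$o = - \frac{258}{313}$ ($o = \left(-258\right) \frac{1}{313} = - \frac{258}{313} \approx -0.82428$)
$r{\left(M \right)} = 2 M \left(1 + M\right)$
$\frac{r{\left(s{\left(6 \right)} \right)} - 369}{311 + o} = \frac{2 \cdot 3 \left(1 + 3\right) - 369}{311 - \frac{258}{313}} = \frac{2 \cdot 3 \cdot 4 - 369}{\frac{97085}{313}} = \left(24 - 369\right) \frac{313}{97085} = \left(-345\right) \frac{313}{97085} = - \frac{21597}{19417}$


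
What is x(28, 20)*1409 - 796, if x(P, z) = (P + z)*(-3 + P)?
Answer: 1690004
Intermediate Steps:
x(P, z) = (-3 + P)*(P + z)
x(28, 20)*1409 - 796 = (28² - 3*28 - 3*20 + 28*20)*1409 - 796 = (784 - 84 - 60 + 560)*1409 - 796 = 1200*1409 - 796 = 1690800 - 796 = 1690004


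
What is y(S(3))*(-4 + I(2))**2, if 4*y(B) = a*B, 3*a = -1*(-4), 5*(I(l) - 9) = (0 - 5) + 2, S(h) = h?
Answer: 484/25 ≈ 19.360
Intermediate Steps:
I(l) = 42/5 (I(l) = 9 + ((0 - 5) + 2)/5 = 9 + (-5 + 2)/5 = 9 + (1/5)*(-3) = 9 - 3/5 = 42/5)
a = 4/3 (a = (-1*(-4))/3 = (1/3)*4 = 4/3 ≈ 1.3333)
y(B) = B/3 (y(B) = (4*B/3)/4 = B/3)
y(S(3))*(-4 + I(2))**2 = ((1/3)*3)*(-4 + 42/5)**2 = 1*(22/5)**2 = 1*(484/25) = 484/25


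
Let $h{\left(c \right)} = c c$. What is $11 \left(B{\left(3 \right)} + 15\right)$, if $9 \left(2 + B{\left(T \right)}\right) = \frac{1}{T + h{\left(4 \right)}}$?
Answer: $\frac{24464}{171} \approx 143.06$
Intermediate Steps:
$h{\left(c \right)} = c^{2}$
$B{\left(T \right)} = -2 + \frac{1}{9 \left(16 + T\right)}$ ($B{\left(T \right)} = -2 + \frac{1}{9 \left(T + 4^{2}\right)} = -2 + \frac{1}{9 \left(T + 16\right)} = -2 + \frac{1}{9 \left(16 + T\right)}$)
$11 \left(B{\left(3 \right)} + 15\right) = 11 \left(\frac{-287 - 54}{9 \left(16 + 3\right)} + 15\right) = 11 \left(\frac{-287 - 54}{9 \cdot 19} + 15\right) = 11 \left(\frac{1}{9} \cdot \frac{1}{19} \left(-341\right) + 15\right) = 11 \left(- \frac{341}{171} + 15\right) = 11 \cdot \frac{2224}{171} = \frac{24464}{171}$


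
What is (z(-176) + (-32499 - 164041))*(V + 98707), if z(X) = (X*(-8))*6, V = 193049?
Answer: -54876969552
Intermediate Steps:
z(X) = -48*X (z(X) = -8*X*6 = -48*X)
(z(-176) + (-32499 - 164041))*(V + 98707) = (-48*(-176) + (-32499 - 164041))*(193049 + 98707) = (8448 - 196540)*291756 = -188092*291756 = -54876969552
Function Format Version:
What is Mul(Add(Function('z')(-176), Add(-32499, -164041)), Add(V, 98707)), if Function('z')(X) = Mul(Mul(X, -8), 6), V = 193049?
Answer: -54876969552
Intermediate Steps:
Function('z')(X) = Mul(-48, X) (Function('z')(X) = Mul(Mul(-8, X), 6) = Mul(-48, X))
Mul(Add(Function('z')(-176), Add(-32499, -164041)), Add(V, 98707)) = Mul(Add(Mul(-48, -176), Add(-32499, -164041)), Add(193049, 98707)) = Mul(Add(8448, -196540), 291756) = Mul(-188092, 291756) = -54876969552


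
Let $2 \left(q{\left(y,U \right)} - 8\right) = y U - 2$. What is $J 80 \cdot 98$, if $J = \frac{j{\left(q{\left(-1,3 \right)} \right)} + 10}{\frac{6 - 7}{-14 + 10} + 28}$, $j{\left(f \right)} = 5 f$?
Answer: $\frac{1176000}{113} \approx 10407.0$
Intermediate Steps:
$q{\left(y,U \right)} = 7 + \frac{U y}{2}$ ($q{\left(y,U \right)} = 8 + \frac{y U - 2}{2} = 8 + \frac{U y - 2}{2} = 8 + \frac{-2 + U y}{2} = 8 + \left(-1 + \frac{U y}{2}\right) = 7 + \frac{U y}{2}$)
$J = \frac{150}{113}$ ($J = \frac{5 \left(7 + \frac{1}{2} \cdot 3 \left(-1\right)\right) + 10}{\frac{6 - 7}{-14 + 10} + 28} = \frac{5 \left(7 - \frac{3}{2}\right) + 10}{- \frac{1}{-4} + 28} = \frac{5 \cdot \frac{11}{2} + 10}{\left(-1\right) \left(- \frac{1}{4}\right) + 28} = \frac{\frac{55}{2} + 10}{\frac{1}{4} + 28} = \frac{75}{2 \cdot \frac{113}{4}} = \frac{75}{2} \cdot \frac{4}{113} = \frac{150}{113} \approx 1.3274$)
$J 80 \cdot 98 = \frac{150}{113} \cdot 80 \cdot 98 = \frac{12000}{113} \cdot 98 = \frac{1176000}{113}$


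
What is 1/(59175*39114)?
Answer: 1/2314570950 ≈ 4.3205e-10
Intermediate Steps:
1/(59175*39114) = (1/59175)*(1/39114) = 1/2314570950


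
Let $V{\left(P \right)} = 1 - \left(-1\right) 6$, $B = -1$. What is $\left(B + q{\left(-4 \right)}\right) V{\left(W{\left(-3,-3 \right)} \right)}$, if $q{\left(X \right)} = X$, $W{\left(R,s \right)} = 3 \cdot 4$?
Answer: $-35$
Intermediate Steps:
$W{\left(R,s \right)} = 12$
$V{\left(P \right)} = 7$ ($V{\left(P \right)} = 1 - -6 = 1 + 6 = 7$)
$\left(B + q{\left(-4 \right)}\right) V{\left(W{\left(-3,-3 \right)} \right)} = \left(-1 - 4\right) 7 = \left(-5\right) 7 = -35$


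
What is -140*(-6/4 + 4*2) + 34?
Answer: -876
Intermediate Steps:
-140*(-6/4 + 4*2) + 34 = -140*(-6*1/4 + 8) + 34 = -140*(-3/2 + 8) + 34 = -140*13/2 + 34 = -910 + 34 = -876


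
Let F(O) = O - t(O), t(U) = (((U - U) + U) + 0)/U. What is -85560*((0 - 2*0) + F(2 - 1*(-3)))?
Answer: -342240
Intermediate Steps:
t(U) = 1 (t(U) = ((0 + U) + 0)/U = (U + 0)/U = U/U = 1)
F(O) = -1 + O (F(O) = O - 1*1 = O - 1 = -1 + O)
-85560*((0 - 2*0) + F(2 - 1*(-3))) = -85560*((0 - 2*0) + (-1 + (2 - 1*(-3)))) = -85560*((0 + 0) + (-1 + (2 + 3))) = -85560*(0 + (-1 + 5)) = -85560*(0 + 4) = -85560*4 = -10695*32 = -342240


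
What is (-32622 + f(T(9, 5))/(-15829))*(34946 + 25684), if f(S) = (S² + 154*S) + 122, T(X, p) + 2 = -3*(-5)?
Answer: -31307872696530/15829 ≈ -1.9779e+9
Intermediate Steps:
T(X, p) = 13 (T(X, p) = -2 - 3*(-5) = -2 + 15 = 13)
f(S) = 122 + S² + 154*S
(-32622 + f(T(9, 5))/(-15829))*(34946 + 25684) = (-32622 + (122 + 13² + 154*13)/(-15829))*(34946 + 25684) = (-32622 + (122 + 169 + 2002)*(-1/15829))*60630 = (-32622 + 2293*(-1/15829))*60630 = (-32622 - 2293/15829)*60630 = -516375931/15829*60630 = -31307872696530/15829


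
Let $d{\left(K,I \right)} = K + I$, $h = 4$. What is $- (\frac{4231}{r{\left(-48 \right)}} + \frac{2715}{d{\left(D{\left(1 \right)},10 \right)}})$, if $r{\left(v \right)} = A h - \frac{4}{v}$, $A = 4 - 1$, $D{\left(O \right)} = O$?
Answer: $- \frac{952167}{1595} \approx -596.97$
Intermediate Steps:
$A = 3$
$d{\left(K,I \right)} = I + K$
$r{\left(v \right)} = 12 - \frac{4}{v}$ ($r{\left(v \right)} = 3 \cdot 4 - \frac{4}{v} = 12 - \frac{4}{v}$)
$- (\frac{4231}{r{\left(-48 \right)}} + \frac{2715}{d{\left(D{\left(1 \right)},10 \right)}}) = - (\frac{4231}{12 - \frac{4}{-48}} + \frac{2715}{10 + 1}) = - (\frac{4231}{12 - - \frac{1}{12}} + \frac{2715}{11}) = - (\frac{4231}{12 + \frac{1}{12}} + 2715 \cdot \frac{1}{11}) = - (\frac{4231}{\frac{145}{12}} + \frac{2715}{11}) = - (4231 \cdot \frac{12}{145} + \frac{2715}{11}) = - (\frac{50772}{145} + \frac{2715}{11}) = \left(-1\right) \frac{952167}{1595} = - \frac{952167}{1595}$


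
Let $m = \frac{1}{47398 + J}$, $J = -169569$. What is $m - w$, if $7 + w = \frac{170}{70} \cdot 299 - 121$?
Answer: $- \frac{73075712}{122171} \approx -598.14$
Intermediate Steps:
$w = \frac{4187}{7}$ ($w = -7 - \left(121 - \frac{170}{70} \cdot 299\right) = -7 - \left(121 - 170 \cdot \frac{1}{70} \cdot 299\right) = -7 + \left(\frac{17}{7} \cdot 299 - 121\right) = -7 + \left(\frac{5083}{7} - 121\right) = -7 + \frac{4236}{7} = \frac{4187}{7} \approx 598.14$)
$m = - \frac{1}{122171}$ ($m = \frac{1}{47398 - 169569} = \frac{1}{-122171} = - \frac{1}{122171} \approx -8.1852 \cdot 10^{-6}$)
$m - w = - \frac{1}{122171} - \frac{4187}{7} = - \frac{73075712}{122171}$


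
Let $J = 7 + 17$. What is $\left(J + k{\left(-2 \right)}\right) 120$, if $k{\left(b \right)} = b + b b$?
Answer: $3120$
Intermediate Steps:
$J = 24$
$k{\left(b \right)} = b + b^{2}$
$\left(J + k{\left(-2 \right)}\right) 120 = \left(24 - 2 \left(1 - 2\right)\right) 120 = \left(24 - -2\right) 120 = \left(24 + 2\right) 120 = 26 \cdot 120 = 3120$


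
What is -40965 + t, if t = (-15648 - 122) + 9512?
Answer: -47223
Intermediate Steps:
t = -6258 (t = -15770 + 9512 = -6258)
-40965 + t = -40965 - 6258 = -47223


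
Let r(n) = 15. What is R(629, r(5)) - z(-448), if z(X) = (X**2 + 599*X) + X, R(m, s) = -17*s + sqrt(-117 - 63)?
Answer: 67841 + 6*I*sqrt(5) ≈ 67841.0 + 13.416*I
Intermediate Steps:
R(m, s) = -17*s + 6*I*sqrt(5) (R(m, s) = -17*s + sqrt(-180) = -17*s + 6*I*sqrt(5))
z(X) = X**2 + 600*X
R(629, r(5)) - z(-448) = (-17*15 + 6*I*sqrt(5)) - (-448)*(600 - 448) = (-255 + 6*I*sqrt(5)) - (-448)*152 = (-255 + 6*I*sqrt(5)) - 1*(-68096) = (-255 + 6*I*sqrt(5)) + 68096 = 67841 + 6*I*sqrt(5)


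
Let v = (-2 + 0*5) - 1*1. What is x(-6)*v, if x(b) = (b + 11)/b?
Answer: 5/2 ≈ 2.5000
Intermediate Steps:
x(b) = (11 + b)/b
v = -3 (v = (-2 + 0) - 1 = -2 - 1 = -3)
x(-6)*v = ((11 - 6)/(-6))*(-3) = -⅙*5*(-3) = -⅚*(-3) = 5/2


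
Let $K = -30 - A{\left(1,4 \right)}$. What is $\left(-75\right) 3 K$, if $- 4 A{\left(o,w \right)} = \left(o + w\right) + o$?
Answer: $\frac{12825}{2} \approx 6412.5$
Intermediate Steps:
$A{\left(o,w \right)} = - \frac{o}{2} - \frac{w}{4}$ ($A{\left(o,w \right)} = - \frac{\left(o + w\right) + o}{4} = - \frac{w + 2 o}{4} = - \frac{o}{2} - \frac{w}{4}$)
$K = - \frac{57}{2}$ ($K = -30 - \left(\left(- \frac{1}{2}\right) 1 - 1\right) = -30 - \left(- \frac{1}{2} - 1\right) = -30 - - \frac{3}{2} = -30 + \frac{3}{2} = - \frac{57}{2} \approx -28.5$)
$\left(-75\right) 3 K = \left(-75\right) 3 \left(- \frac{57}{2}\right) = \left(-225\right) \left(- \frac{57}{2}\right) = \frac{12825}{2}$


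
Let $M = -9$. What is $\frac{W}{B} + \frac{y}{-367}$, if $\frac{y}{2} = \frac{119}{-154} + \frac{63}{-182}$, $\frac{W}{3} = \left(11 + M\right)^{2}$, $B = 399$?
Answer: $\frac{252484}{6979973} \approx 0.036173$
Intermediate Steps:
$W = 12$ ($W = 3 \left(11 - 9\right)^{2} = 3 \cdot 2^{2} = 3 \cdot 4 = 12$)
$y = - \frac{320}{143}$ ($y = 2 \left(\frac{119}{-154} + \frac{63}{-182}\right) = 2 \left(119 \left(- \frac{1}{154}\right) + 63 \left(- \frac{1}{182}\right)\right) = 2 \left(- \frac{17}{22} - \frac{9}{26}\right) = 2 \left(- \frac{160}{143}\right) = - \frac{320}{143} \approx -2.2378$)
$\frac{W}{B} + \frac{y}{-367} = \frac{12}{399} - \frac{320}{143 \left(-367\right)} = 12 \cdot \frac{1}{399} - - \frac{320}{52481} = \frac{4}{133} + \frac{320}{52481} = \frac{252484}{6979973}$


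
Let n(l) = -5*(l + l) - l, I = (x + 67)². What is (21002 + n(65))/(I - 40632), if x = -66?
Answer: -20287/40631 ≈ -0.49930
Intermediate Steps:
I = 1 (I = (-66 + 67)² = 1² = 1)
n(l) = -11*l (n(l) = -10*l - l = -11*l)
(21002 + n(65))/(I - 40632) = (21002 - 11*65)/(1 - 40632) = (21002 - 715)/(-40631) = 20287*(-1/40631) = -20287/40631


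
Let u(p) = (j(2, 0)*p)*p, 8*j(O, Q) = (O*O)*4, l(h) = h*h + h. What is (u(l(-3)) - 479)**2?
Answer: 165649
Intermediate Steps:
l(h) = h + h**2 (l(h) = h**2 + h = h + h**2)
j(O, Q) = O**2/2 (j(O, Q) = ((O*O)*4)/8 = (O**2*4)/8 = (4*O**2)/8 = O**2/2)
u(p) = 2*p**2 (u(p) = (((1/2)*2**2)*p)*p = (((1/2)*4)*p)*p = (2*p)*p = 2*p**2)
(u(l(-3)) - 479)**2 = (2*(-3*(1 - 3))**2 - 479)**2 = (2*(-3*(-2))**2 - 479)**2 = (2*6**2 - 479)**2 = (2*36 - 479)**2 = (72 - 479)**2 = (-407)**2 = 165649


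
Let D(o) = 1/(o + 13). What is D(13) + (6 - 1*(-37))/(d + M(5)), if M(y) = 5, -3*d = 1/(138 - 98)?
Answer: 134759/15574 ≈ 8.6528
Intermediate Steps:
d = -1/120 (d = -1/(3*(138 - 98)) = -⅓/40 = -⅓*1/40 = -1/120 ≈ -0.0083333)
D(o) = 1/(13 + o)
D(13) + (6 - 1*(-37))/(d + M(5)) = 1/(13 + 13) + (6 - 1*(-37))/(-1/120 + 5) = 1/26 + (6 + 37)/(599/120) = 1/26 + 43*(120/599) = 1/26 + 5160/599 = 134759/15574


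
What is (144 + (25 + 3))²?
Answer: 29584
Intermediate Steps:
(144 + (25 + 3))² = (144 + 28)² = 172² = 29584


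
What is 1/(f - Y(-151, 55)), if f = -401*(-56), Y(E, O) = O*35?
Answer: 1/20531 ≈ 4.8707e-5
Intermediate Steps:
Y(E, O) = 35*O
f = 22456
1/(f - Y(-151, 55)) = 1/(22456 - 35*55) = 1/(22456 - 1*1925) = 1/(22456 - 1925) = 1/20531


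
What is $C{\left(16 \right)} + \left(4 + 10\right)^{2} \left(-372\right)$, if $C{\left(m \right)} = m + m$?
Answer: $-72880$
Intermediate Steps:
$C{\left(m \right)} = 2 m$
$C{\left(16 \right)} + \left(4 + 10\right)^{2} \left(-372\right) = 2 \cdot 16 + \left(4 + 10\right)^{2} \left(-372\right) = 32 + 14^{2} \left(-372\right) = 32 + 196 \left(-372\right) = 32 - 72912 = -72880$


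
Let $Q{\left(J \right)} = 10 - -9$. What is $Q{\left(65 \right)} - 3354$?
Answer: $-3335$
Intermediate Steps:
$Q{\left(J \right)} = 19$ ($Q{\left(J \right)} = 10 + 9 = 19$)
$Q{\left(65 \right)} - 3354 = 19 - 3354 = -3335$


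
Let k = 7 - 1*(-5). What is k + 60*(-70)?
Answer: -4188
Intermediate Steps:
k = 12 (k = 7 + 5 = 12)
k + 60*(-70) = 12 + 60*(-70) = 12 - 4200 = -4188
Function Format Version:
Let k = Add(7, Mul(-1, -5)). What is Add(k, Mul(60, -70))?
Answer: -4188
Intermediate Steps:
k = 12 (k = Add(7, 5) = 12)
Add(k, Mul(60, -70)) = Add(12, Mul(60, -70)) = Add(12, -4200) = -4188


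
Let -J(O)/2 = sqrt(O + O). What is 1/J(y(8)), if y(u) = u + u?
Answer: -sqrt(2)/16 ≈ -0.088388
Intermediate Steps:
y(u) = 2*u
J(O) = -2*sqrt(2)*sqrt(O) (J(O) = -2*sqrt(O + O) = -2*sqrt(2)*sqrt(O))
1/J(y(8)) = 1/(-2*sqrt(2)*sqrt(2*8)) = 1/(-2*sqrt(2)*sqrt(16)) = 1/(-2*sqrt(2)*4) = 1/(-8*sqrt(2)) = -sqrt(2)/16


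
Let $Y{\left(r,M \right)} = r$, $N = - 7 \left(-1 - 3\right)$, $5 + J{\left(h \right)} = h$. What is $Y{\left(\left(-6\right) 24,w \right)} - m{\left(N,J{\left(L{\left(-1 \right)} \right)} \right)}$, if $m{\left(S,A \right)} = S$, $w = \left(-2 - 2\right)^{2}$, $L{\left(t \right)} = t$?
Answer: $-172$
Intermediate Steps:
$J{\left(h \right)} = -5 + h$
$N = 28$ ($N = \left(-7\right) \left(-4\right) = 28$)
$w = 16$ ($w = \left(-4\right)^{2} = 16$)
$Y{\left(\left(-6\right) 24,w \right)} - m{\left(N,J{\left(L{\left(-1 \right)} \right)} \right)} = \left(-6\right) 24 - 28 = -144 - 28 = -172$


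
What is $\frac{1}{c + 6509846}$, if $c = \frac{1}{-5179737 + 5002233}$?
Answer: $\frac{177504}{1155523704383} \approx 1.5361 \cdot 10^{-7}$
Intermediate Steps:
$c = - \frac{1}{177504}$ ($c = \frac{1}{-177504} = - \frac{1}{177504} \approx -5.6337 \cdot 10^{-6}$)
$\frac{1}{c + 6509846} = \frac{1}{- \frac{1}{177504} + 6509846} = \frac{1}{\frac{1155523704383}{177504}} = \frac{177504}{1155523704383}$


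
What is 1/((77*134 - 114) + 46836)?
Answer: 1/57040 ≈ 1.7532e-5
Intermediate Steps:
1/((77*134 - 114) + 46836) = 1/((10318 - 114) + 46836) = 1/(10204 + 46836) = 1/57040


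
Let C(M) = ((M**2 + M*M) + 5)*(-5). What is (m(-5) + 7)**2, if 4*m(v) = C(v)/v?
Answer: 6889/16 ≈ 430.56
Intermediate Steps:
C(M) = -25 - 10*M**2 (C(M) = ((M**2 + M**2) + 5)*(-5) = (2*M**2 + 5)*(-5) = (5 + 2*M**2)*(-5) = -25 - 10*M**2)
m(v) = (-25 - 10*v**2)/(4*v) (m(v) = ((-25 - 10*v**2)/v)/4 = (-25 - 10*v**2)/(4*v))
(m(-5) + 7)**2 = ((5/4)*(-5 - 2*(-5)**2)/(-5) + 7)**2 = ((5/4)*(-1/5)*(-5 - 2*25) + 7)**2 = ((5/4)*(-1/5)*(-5 - 50) + 7)**2 = ((5/4)*(-1/5)*(-55) + 7)**2 = (55/4 + 7)**2 = (83/4)**2 = 6889/16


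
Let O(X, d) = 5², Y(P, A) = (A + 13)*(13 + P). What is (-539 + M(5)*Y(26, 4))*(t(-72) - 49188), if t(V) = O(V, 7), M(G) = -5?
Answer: 189474202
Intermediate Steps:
Y(P, A) = (13 + A)*(13 + P)
O(X, d) = 25
t(V) = 25
(-539 + M(5)*Y(26, 4))*(t(-72) - 49188) = (-539 - 5*(169 + 13*4 + 13*26 + 4*26))*(25 - 49188) = (-539 - 5*(169 + 52 + 338 + 104))*(-49163) = (-539 - 5*663)*(-49163) = (-539 - 3315)*(-49163) = -3854*(-49163) = 189474202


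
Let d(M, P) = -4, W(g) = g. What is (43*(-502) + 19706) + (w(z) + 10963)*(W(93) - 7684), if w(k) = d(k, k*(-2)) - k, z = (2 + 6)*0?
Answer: -83191649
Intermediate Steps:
z = 0 (z = 8*0 = 0)
w(k) = -4 - k
(43*(-502) + 19706) + (w(z) + 10963)*(W(93) - 7684) = (43*(-502) + 19706) + ((-4 - 1*0) + 10963)*(93 - 7684) = (-21586 + 19706) + ((-4 + 0) + 10963)*(-7591) = -1880 + (-4 + 10963)*(-7591) = -1880 + 10959*(-7591) = -1880 - 83189769 = -83191649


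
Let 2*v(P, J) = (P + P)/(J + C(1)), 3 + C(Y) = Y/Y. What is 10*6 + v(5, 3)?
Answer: 65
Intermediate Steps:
C(Y) = -2 (C(Y) = -3 + Y/Y = -3 + 1 = -2)
v(P, J) = P/(-2 + J) (v(P, J) = ((P + P)/(J - 2))/2 = ((2*P)/(-2 + J))/2 = (2*P/(-2 + J))/2 = P/(-2 + J))
10*6 + v(5, 3) = 10*6 + 5/(-2 + 3) = 60 + 5/1 = 60 + 5*1 = 60 + 5 = 65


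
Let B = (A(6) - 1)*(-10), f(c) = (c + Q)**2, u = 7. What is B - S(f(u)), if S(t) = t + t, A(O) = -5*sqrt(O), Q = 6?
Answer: -328 + 50*sqrt(6) ≈ -205.53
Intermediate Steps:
f(c) = (6 + c)**2 (f(c) = (c + 6)**2 = (6 + c)**2)
S(t) = 2*t
B = 10 + 50*sqrt(6) (B = (-5*sqrt(6) - 1)*(-10) = (-1 - 5*sqrt(6))*(-10) = 10 + 50*sqrt(6) ≈ 132.47)
B - S(f(u)) = (10 + 50*sqrt(6)) - 2*(6 + 7)**2 = (10 + 50*sqrt(6)) - 2*13**2 = (10 + 50*sqrt(6)) - 2*169 = (10 + 50*sqrt(6)) - 1*338 = (10 + 50*sqrt(6)) - 338 = -328 + 50*sqrt(6)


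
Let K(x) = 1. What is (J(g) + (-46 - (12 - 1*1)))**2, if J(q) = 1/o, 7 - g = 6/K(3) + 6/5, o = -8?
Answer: 208849/64 ≈ 3263.3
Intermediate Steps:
g = -1/5 (g = 7 - (6/1 + 6/5) = 7 - (6*1 + 6*(1/5)) = 7 - (6 + 6/5) = 7 - 1*36/5 = 7 - 36/5 = -1/5 ≈ -0.20000)
J(q) = -1/8 (J(q) = 1/(-8) = -1/8)
(J(g) + (-46 - (12 - 1*1)))**2 = (-1/8 + (-46 - (12 - 1*1)))**2 = (-1/8 + (-46 - (12 - 1)))**2 = (-1/8 + (-46 - 1*11))**2 = (-1/8 + (-46 - 11))**2 = (-1/8 - 57)**2 = (-457/8)**2 = 208849/64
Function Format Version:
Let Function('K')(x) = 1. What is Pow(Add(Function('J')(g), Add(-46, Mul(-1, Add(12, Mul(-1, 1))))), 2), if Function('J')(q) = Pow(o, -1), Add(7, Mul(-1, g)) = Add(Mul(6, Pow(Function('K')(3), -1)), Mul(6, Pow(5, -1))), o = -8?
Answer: Rational(208849, 64) ≈ 3263.3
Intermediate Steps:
g = Rational(-1, 5) (g = Add(7, Mul(-1, Add(Mul(6, Pow(1, -1)), Mul(6, Pow(5, -1))))) = Add(7, Mul(-1, Add(Mul(6, 1), Mul(6, Rational(1, 5))))) = Add(7, Mul(-1, Add(6, Rational(6, 5)))) = Add(7, Mul(-1, Rational(36, 5))) = Add(7, Rational(-36, 5)) = Rational(-1, 5) ≈ -0.20000)
Function('J')(q) = Rational(-1, 8) (Function('J')(q) = Pow(-8, -1) = Rational(-1, 8))
Pow(Add(Function('J')(g), Add(-46, Mul(-1, Add(12, Mul(-1, 1))))), 2) = Pow(Add(Rational(-1, 8), Add(-46, Mul(-1, Add(12, Mul(-1, 1))))), 2) = Pow(Add(Rational(-1, 8), Add(-46, Mul(-1, Add(12, -1)))), 2) = Pow(Add(Rational(-1, 8), Add(-46, Mul(-1, 11))), 2) = Pow(Add(Rational(-1, 8), Add(-46, -11)), 2) = Pow(Add(Rational(-1, 8), -57), 2) = Pow(Rational(-457, 8), 2) = Rational(208849, 64)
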